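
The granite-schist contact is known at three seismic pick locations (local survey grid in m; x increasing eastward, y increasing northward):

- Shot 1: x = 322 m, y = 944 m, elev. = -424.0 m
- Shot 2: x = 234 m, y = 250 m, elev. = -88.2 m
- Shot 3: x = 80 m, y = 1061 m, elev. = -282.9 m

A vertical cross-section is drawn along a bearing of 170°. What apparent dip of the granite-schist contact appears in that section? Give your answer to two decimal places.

13.86°

Two edge vectors: Shot 1→Shot 2 = (-88, -694, 335.8), Shot 1→Shot 3 = (-242, 117, 141.1).
Normal n = (Shot 1→Shot 2) × (Shot 1→Shot 3) = (-137212, -68846.8, -178244).
So ∂z/∂x = −n_x/n_z = −0.76980 and ∂z/∂y = −n_y/n_z = −0.38625.
Unit vector along 170° is (sin 170°, cos 170°) = (0.1736, -0.9848).
Slope in that direction = a·(0.1736) + b·(-0.9848) = 0.24671.
Apparent dip = arctan|0.24671| = 13.86° (true dip is 40.7°, so apparent ≤ true as expected).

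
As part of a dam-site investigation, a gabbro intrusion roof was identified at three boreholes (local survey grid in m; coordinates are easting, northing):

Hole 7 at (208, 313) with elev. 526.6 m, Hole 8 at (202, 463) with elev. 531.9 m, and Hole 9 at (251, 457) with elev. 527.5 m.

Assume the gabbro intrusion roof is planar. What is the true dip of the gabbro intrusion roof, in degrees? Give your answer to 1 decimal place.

5.2°

Let the plane be z = a·easting + b·northing + c.
Hole 8−Hole 7: −6a + 150b = 5.3;  Hole 9−Hole 7: 43a + 144b = 0.9.
Solving gives a = −0.08589, b = 0.03190.
Gradient magnitude |∇z| = √(a² + b²) = √(0.00738 + 0.00102) = 0.09162.
True dip = arctan(0.09162) = 5.2°, dipping toward ESE (azimuth ≈ 110°).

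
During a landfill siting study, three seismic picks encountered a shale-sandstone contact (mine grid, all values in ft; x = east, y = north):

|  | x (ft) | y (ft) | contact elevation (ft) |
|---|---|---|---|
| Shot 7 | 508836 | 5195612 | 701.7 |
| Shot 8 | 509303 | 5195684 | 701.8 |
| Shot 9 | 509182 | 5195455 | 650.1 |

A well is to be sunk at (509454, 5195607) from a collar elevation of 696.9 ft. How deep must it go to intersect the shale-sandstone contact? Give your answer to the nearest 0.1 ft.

19.7 ft

Two edge vectors: Shot 7→Shot 8 = (467, 72, 0.1), Shot 7→Shot 9 = (346, -157, -51.6).
Normal n = (Shot 7→Shot 8) × (Shot 7→Shot 9) = (-3699.5, 24131.8, -98231).
So ∂z/∂x = −n_x/n_z = −0.037661227 and ∂z/∂y = −n_y/n_z = 0.245663792.
Intercept c from Shot 7: 701.7 + 19163.39 − 1276373.75 = −1256508.66.
At (509454, 5195607): z_contact = −19186.66 + 1276372.52 − 1256508.66 = 677.20 ft.
Depth below ground = 696.9 − 677.20 = 19.7 ft.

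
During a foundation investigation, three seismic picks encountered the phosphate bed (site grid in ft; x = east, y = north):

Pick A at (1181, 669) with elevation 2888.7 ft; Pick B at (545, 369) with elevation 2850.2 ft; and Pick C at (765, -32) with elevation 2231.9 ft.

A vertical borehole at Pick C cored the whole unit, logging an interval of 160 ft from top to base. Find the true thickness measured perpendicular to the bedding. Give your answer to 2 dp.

Two edge vectors: Pick A→Pick B = (-636, -300, -38.5), Pick A→Pick C = (-416, -701, -656.8).
Normal n = (Pick A→Pick B) × (Pick A→Pick C) = (170051.5, -401708.8, 321036).
So ∂z/∂x = −n_x/n_z = −0.52970 and ∂z/∂y = −n_y/n_z = 1.25129.
|∇z| = √(a²+b²) = 1.35879, so dip δ = arctan(1.35879) = 53.65°.
True thickness = vertical thickness × cos δ = 160 × cos 53.65° = 94.84 ft.

94.84 ft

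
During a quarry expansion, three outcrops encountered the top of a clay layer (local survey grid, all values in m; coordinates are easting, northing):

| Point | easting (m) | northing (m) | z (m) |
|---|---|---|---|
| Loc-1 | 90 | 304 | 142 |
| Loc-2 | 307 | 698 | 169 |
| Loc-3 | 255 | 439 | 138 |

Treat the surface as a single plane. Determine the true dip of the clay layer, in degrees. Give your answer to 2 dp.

Two edge vectors: Loc-1→Loc-2 = (217, 394, 27), Loc-1→Loc-3 = (165, 135, -4).
Normal n = (Loc-1→Loc-2) × (Loc-1→Loc-3) = (-5221, 5323, -35715).
So ∂z/∂easting = −n_x/n_z = −0.14619 and ∂z/∂northing = −n_y/n_z = 0.14904.
Gradient magnitude |∇z| = √(a² + b²) = √(0.02137 + 0.02221) = 0.20877.
True dip = arctan(0.20877) = 11.79°, dipping toward SE (azimuth ≈ 136°).

11.79°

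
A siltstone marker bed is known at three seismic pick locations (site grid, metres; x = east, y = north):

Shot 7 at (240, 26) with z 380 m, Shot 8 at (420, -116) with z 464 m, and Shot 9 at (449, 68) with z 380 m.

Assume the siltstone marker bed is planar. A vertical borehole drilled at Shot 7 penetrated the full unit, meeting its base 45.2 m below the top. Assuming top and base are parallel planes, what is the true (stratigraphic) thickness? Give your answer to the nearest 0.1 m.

40.7 m

Two edge vectors: Shot 7→Shot 8 = (180, -142, 84), Shot 7→Shot 9 = (209, 42, 0).
Normal n = (Shot 7→Shot 8) × (Shot 7→Shot 9) = (-3528, 17556, 37238).
So ∂z/∂x = −n_x/n_z = 0.09474 and ∂z/∂y = −n_y/n_z = −0.47145.
|∇z| = √(a²+b²) = 0.48088, so dip δ = arctan(0.48088) = 25.68°.
True thickness = vertical thickness × cos δ = 45.2 × cos 25.68° = 40.7 m.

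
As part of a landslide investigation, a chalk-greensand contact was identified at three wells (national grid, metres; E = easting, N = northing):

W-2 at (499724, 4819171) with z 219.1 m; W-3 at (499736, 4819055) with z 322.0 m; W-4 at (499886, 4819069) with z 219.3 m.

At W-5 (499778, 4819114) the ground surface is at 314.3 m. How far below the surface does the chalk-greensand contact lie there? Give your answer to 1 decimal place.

Two edge vectors: W-2→W-3 = (12, -116, 102.9), W-2→W-4 = (162, -102, 0.2).
Normal n = (W-2→W-3) × (W-2→W-4) = (10472.6, 16667.4, 17568).
So ∂z/∂E = −n_x/n_z = −0.596117942 and ∂z/∂N = −n_y/n_z = −0.948736339.
Intercept c from W-2: 219.1 + 297894.44 + 4572122.65 = 4870236.19.
At (499778, 4819114): z_contact = −297926.63 − 4572068.57 + 4870236.19 = 240.99 m.
Depth below ground = 314.3 − 240.99 = 73.3 m.

73.3 m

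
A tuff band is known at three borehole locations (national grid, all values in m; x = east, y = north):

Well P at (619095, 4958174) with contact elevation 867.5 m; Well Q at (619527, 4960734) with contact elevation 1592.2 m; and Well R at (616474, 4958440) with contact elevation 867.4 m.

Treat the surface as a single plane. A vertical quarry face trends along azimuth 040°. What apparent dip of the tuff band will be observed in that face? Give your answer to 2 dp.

13.03°

Let the plane be z = a·x + b·y + c.
Well Q−Well P: 432a + 2560b = 724.7;  Well R−Well P: −2621a + 266b = −0.1.
Solving gives a = 0.02828, b = 0.27831.
Unit vector along 040° is (sin 40°, cos 40°) = (0.6428, 0.7660).
Slope in that direction = a·(0.6428) + b·(0.7660) = 0.23138.
Apparent dip = arctan|0.23138| = 13.03° (true dip is 15.6°, so apparent ≤ true as expected).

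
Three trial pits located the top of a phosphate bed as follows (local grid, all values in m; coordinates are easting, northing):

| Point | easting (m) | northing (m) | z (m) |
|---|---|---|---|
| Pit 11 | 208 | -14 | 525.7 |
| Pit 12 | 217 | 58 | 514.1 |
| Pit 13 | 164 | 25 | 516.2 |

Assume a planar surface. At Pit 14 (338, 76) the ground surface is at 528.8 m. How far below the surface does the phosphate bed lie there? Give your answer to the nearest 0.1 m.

9.8 m

Let the plane be z = a·easting + b·northing + c.
Pit 12−Pit 11: 9a + 72b = −11.6;  Pit 13−Pit 11: −44a + 39b = −9.5.
Solving gives a = 0.06581, b = −0.16934.
Then c = 525.7 − a·208 − b·-14 = 509.64.
At (338, 76): z_contact = 22.25 − 12.87 + 509.64 = 519.02 m.
Depth below ground = 528.8 − 519.02 = 9.8 m.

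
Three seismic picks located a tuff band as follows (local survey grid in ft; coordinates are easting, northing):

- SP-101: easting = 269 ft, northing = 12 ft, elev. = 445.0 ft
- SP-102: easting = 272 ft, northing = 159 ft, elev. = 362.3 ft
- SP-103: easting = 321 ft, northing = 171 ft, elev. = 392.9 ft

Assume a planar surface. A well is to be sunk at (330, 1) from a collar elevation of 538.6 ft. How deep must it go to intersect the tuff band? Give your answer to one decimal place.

Let the plane be z = a·easting + b·northing + c.
SP-102−SP-101: 3a + 147b = −82.7;  SP-103−SP-101: 52a + 159b = −52.1.
Solving gives a = 0.76609, b = −0.57822.
Then c = 445 − a·269 − b·12 = 245.86.
At (330, 1): z_contact = 252.81 − 0.58 + 245.86 = 498.09 ft.
Depth below ground = 538.6 − 498.09 = 40.5 ft.

40.5 ft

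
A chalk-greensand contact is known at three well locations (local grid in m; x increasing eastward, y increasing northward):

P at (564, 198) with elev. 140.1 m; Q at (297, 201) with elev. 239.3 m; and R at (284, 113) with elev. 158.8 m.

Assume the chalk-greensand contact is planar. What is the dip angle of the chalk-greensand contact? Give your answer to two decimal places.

Let the plane be z = a·x + b·y + c.
Q−P: −267a + 3b = 99.2;  R−P: −280a − 85b = 18.7.
Solving gives a = −0.36066, b = 0.96805.
Gradient magnitude |∇z| = √(a² + b²) = √(0.13007 + 0.93712) = 1.03305.
True dip = arctan(1.03305) = 45.93°, dipping toward SSE (azimuth ≈ 160°).

45.93°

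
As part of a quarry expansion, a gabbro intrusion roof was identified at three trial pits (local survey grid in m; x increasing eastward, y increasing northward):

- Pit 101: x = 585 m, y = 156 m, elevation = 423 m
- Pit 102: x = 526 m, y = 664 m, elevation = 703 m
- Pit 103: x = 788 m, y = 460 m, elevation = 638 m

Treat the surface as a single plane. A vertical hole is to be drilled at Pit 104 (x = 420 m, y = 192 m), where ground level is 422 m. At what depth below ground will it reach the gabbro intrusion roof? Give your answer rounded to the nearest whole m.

11 m

Let the plane be z = a·x + b·y + c.
Pit 102−Pit 101: −59a + 508b = 280;  Pit 103−Pit 101: 203a + 304b = 215.
Solving gives a = 0.19907, b = 0.57430.
Then c = 423 − a·585 − b·156 = 216.95.
At (420, 192): z_contact = 83.6 + 110.3 + 216.95 = 410.8 m.
Depth below ground = 422 − 410.8 = 11 m.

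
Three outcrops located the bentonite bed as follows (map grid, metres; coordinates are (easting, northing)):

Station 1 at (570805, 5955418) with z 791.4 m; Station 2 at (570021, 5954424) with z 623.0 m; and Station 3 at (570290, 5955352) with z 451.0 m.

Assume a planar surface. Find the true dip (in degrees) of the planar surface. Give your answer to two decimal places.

Two edge vectors: Station 1→Station 2 = (-784, -994, -168.4), Station 1→Station 3 = (-515, -66, -340.4).
Normal n = (Station 1→Station 2) × (Station 1→Station 3) = (327243.2, -180147.6, -460166).
So ∂z/∂E = −n_x/n_z = 0.71114 and ∂z/∂N = −n_y/n_z = −0.39148.
Gradient magnitude |∇z| = √(a² + b²) = √(0.50572 + 0.15326) = 0.81178.
True dip = arctan(0.81178) = 39.07°, dipping toward WNW (azimuth ≈ 299°).

39.07°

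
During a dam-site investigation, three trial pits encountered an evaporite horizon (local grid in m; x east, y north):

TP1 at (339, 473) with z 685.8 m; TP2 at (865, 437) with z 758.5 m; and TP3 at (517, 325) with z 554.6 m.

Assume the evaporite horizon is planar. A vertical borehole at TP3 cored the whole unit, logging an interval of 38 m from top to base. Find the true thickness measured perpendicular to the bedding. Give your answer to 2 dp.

Let the plane be z = a·x + b·y + c.
TP2−TP1: 526a − 36b = 72.7;  TP3−TP1: 178a − 148b = −131.2.
Solving gives a = 0.21672, b = 1.14714.
|∇z| = √(a²+b²) = 1.16743, so dip δ = arctan(1.16743) = 49.42°.
True thickness = vertical thickness × cos δ = 38 × cos 49.42° = 24.72 m.

24.72 m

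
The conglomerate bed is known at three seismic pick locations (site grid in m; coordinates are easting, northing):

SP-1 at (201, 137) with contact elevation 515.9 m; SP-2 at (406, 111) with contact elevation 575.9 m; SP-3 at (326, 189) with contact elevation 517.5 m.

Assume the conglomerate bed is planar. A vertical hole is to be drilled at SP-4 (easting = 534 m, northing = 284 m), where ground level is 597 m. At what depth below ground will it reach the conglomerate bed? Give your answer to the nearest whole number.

Let the plane be z = a·easting + b·northing + c.
SP-2−SP-1: 205a − 26b = 60;  SP-3−SP-1: 125a + 52b = 1.6.
Solving gives a = 0.22729, b = −0.51560.
Then c = 515.9 − a·201 − b·137 = 540.85.
At (534, 284): z_contact = 121.4 − 146.4 + 540.85 = 515.8 m.
Depth below ground = 597 − 515.8 = 81 m.

81 m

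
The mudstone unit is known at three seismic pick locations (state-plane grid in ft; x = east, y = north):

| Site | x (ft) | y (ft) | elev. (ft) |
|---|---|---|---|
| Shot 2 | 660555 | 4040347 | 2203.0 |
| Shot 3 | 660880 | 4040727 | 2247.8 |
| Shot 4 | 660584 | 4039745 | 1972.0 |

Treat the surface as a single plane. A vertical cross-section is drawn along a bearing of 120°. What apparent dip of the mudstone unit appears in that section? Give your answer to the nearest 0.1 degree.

Let the plane be z = a·x + b·y + c.
Shot 3−Shot 2: 325a + 380b = 44.8;  Shot 4−Shot 2: 29a − 602b = −231.
Solving gives a = −0.29424, b = 0.36955.
Unit vector along 120° is (sin 120°, cos 120°) = (0.8660, -0.5000).
Slope in that direction = a·(0.8660) + b·(-0.5000) = −0.43959.
Apparent dip = arctan|0.43959| = 23.7° (true dip is 25.3°, so apparent ≤ true as expected).

23.7°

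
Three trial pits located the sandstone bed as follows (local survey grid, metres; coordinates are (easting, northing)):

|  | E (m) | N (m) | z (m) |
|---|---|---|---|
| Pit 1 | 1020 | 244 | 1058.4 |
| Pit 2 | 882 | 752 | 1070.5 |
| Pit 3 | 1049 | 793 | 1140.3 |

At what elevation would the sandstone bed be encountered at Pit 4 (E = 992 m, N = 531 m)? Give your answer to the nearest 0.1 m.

Two edge vectors: Pit 1→Pit 2 = (-138, 508, 12.1), Pit 1→Pit 3 = (29, 549, 81.9).
Normal n = (Pit 1→Pit 2) × (Pit 1→Pit 3) = (34962.3, 11653.1, -90494).
So ∂z/∂E = −n_x/n_z = 0.386349 and ∂z/∂N = −n_y/n_z = 0.128772.
Intercept c from Pit 1: 1058.4 − 394.08 − 31.42 = 632.90.
At (992, 531): z = 383.3 + 68.4 + 632.90 = 1084.5 m.

1084.5 m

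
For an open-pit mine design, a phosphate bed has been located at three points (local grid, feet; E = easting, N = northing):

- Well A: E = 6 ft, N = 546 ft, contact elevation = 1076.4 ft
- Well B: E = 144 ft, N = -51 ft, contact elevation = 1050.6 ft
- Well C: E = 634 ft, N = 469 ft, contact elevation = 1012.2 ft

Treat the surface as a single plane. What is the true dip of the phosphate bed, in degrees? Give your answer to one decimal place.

Let the plane be z = a·E + b·N + c.
Well B−Well A: 138a − 597b = −25.8;  Well C−Well A: 628a − 77b = −64.2.
Solving gives a = −0.09976, b = 0.02016.
Gradient magnitude |∇z| = √(a² + b²) = √(0.00995 + 0.00041) = 0.10177.
True dip = arctan(0.10177) = 5.8°, dipping toward ESE (azimuth ≈ 101°).

5.8°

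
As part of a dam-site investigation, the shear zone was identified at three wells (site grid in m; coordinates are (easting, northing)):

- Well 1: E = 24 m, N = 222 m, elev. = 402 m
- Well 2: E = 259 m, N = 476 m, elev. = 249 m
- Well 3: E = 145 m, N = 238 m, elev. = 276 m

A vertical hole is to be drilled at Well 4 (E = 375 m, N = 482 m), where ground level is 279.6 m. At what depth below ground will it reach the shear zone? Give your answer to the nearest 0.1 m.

155.2 m

Two edge vectors: Well 1→Well 2 = (235, 254, -153), Well 1→Well 3 = (121, 16, -126).
Normal n = (Well 1→Well 2) × (Well 1→Well 3) = (-29556, 11097, -26974).
So ∂z/∂E = −n_x/n_z = −1.09572 and ∂z/∂N = −n_y/n_z = 0.41140.
Intercept c from Well 1: 402 + 26.30 − 91.33 = 336.97.
At (375, 482): z_contact = −410.90 + 198.29 + 336.97 = 124.36 m.
Depth below ground = 279.6 − 124.36 = 155.2 m.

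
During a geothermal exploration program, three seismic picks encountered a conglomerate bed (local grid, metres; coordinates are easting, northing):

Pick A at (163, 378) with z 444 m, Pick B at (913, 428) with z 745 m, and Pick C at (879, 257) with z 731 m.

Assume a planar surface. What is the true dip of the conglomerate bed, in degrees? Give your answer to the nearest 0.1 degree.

21.9°

Two edge vectors: Pick A→Pick B = (750, 50, 301), Pick A→Pick C = (716, -121, 287).
Normal n = (Pick A→Pick B) × (Pick A→Pick C) = (50771, 266, -126550).
So ∂z/∂easting = −n_x/n_z = 0.40119 and ∂z/∂northing = −n_y/n_z = 0.00210.
Gradient magnitude |∇z| = √(a² + b²) = √(0.16096 + 0.00000) = 0.40120.
True dip = arctan(0.40120) = 21.9°, dipping toward W (azimuth ≈ 270°).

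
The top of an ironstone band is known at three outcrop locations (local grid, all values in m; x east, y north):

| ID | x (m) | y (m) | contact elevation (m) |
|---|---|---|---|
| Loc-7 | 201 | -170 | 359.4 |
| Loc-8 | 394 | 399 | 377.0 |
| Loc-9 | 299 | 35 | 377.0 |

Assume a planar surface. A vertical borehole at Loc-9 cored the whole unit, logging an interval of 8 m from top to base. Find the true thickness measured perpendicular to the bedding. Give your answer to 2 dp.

7.41 m

Let the plane be z = a·x + b·y + c.
Loc-8−Loc-7: 193a + 569b = 17.6;  Loc-9−Loc-7: 98a + 205b = 17.6.
Solving gives a = 0.39553, b = −0.10323.
|∇z| = √(a²+b²) = 0.40878, so dip δ = arctan(0.40878) = 22.23°.
True thickness = vertical thickness × cos δ = 8 × cos 22.23° = 7.41 m.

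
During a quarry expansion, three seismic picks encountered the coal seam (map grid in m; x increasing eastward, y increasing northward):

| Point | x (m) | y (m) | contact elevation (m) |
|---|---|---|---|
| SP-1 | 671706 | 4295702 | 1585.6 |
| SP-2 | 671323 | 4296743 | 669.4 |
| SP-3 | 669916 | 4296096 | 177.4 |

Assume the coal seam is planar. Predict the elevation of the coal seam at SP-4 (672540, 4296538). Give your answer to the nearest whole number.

1586 m

Let the plane be z = a·x + b·y + c.
SP-2−SP-1: −383a + 1041b = −916.2;  SP-3−SP-1: −1790a + 394b = −1408.2.
Solving gives a = 0.64523278, b = −0.64272415.
Then c = 1585.6 − a·671706 − b·4295702 = 2329130.30.
At (672540, 4296538): z = 433944.9 − 2761488.7 + 2329130.30 = 1586.4 m.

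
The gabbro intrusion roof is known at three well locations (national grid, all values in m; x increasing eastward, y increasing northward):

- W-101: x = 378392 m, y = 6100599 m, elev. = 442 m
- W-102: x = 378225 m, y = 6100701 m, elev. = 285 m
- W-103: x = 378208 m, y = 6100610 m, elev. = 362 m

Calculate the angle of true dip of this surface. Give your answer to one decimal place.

44.8°

Two edge vectors: W-101→W-102 = (-167, 102, -157), W-101→W-103 = (-184, 11, -80).
Normal n = (W-101→W-102) × (W-101→W-103) = (-6433, 15528, 16931).
So ∂z/∂x = −n_x/n_z = 0.37995 and ∂z/∂y = −n_y/n_z = −0.91713.
Gradient magnitude |∇z| = √(a² + b²) = √(0.14436 + 0.84114) = 0.99272.
True dip = arctan(0.99272) = 44.8°, dipping toward NNW (azimuth ≈ 337°).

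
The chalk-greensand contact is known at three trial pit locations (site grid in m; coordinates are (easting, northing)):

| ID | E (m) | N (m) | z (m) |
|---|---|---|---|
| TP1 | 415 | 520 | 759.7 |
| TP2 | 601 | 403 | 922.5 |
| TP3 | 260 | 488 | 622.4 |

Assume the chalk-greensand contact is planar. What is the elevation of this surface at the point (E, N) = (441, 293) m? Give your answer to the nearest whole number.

Two edge vectors: TP1→TP2 = (186, -117, 162.8), TP1→TP3 = (-155, -32, -137.3).
Normal n = (TP1→TP2) × (TP1→TP3) = (21273.7, 303.8, -24087).
So ∂z/∂E = −n_x/n_z = 0.88320 and ∂z/∂N = −n_y/n_z = 0.01261.
Intercept c from TP1: 759.7 − 366.53 − 6.56 = 386.61.
At (441, 293): z = 389.5 + 3.7 + 386.61 = 779.8 m.

780 m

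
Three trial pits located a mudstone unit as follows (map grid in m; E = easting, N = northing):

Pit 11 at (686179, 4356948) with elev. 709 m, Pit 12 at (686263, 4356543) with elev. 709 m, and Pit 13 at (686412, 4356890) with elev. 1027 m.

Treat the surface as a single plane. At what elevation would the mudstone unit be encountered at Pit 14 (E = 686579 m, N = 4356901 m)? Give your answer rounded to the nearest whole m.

1271 m

Two edge vectors: Pit 11→Pit 12 = (84, -405, 0), Pit 11→Pit 13 = (233, -58, 318).
Normal n = (Pit 11→Pit 12) × (Pit 11→Pit 13) = (-128790, -26712, 89493).
So ∂z/∂E = −n_x/n_z = 1.43910697 and ∂z/∂N = −n_y/n_z = 0.29848145.
Intercept c from Pit 11: 709 − 987484.98 − 1300468.14 = −2287244.12.
At (686579, 4356901): z = 988060.6 + 1300454.1 − 2287244.12 = 1270.6 m.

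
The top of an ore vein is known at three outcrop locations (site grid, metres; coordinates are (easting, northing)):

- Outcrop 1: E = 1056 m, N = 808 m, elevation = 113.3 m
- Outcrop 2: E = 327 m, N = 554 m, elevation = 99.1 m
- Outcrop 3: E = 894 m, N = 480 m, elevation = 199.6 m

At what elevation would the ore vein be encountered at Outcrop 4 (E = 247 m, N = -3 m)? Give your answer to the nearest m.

272 m

Let the plane be z = a·E + b·N + c.
Outcrop 2−Outcrop 1: −729a − 254b = −14.2;  Outcrop 3−Outcrop 1: −162a − 328b = 86.3.
Solving gives a = 0.13426, b = −0.32942.
Then c = 113.3 − a·1056 − b·808 = 237.70.
At (247, -3): z = 33.2 + 1.0 + 237.70 = 271.8 m.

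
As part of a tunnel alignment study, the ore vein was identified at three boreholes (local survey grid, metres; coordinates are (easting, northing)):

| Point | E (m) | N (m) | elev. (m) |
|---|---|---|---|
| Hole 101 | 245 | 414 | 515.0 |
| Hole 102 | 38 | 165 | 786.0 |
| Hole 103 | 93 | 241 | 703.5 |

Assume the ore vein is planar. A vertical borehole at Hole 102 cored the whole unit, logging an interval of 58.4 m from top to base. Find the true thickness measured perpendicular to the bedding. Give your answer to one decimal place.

Let the plane be z = a·E + b·N + c.
Hole 102−Hole 101: −207a − 249b = 271;  Hole 103−Hole 101: −152a − 173b = 188.5.
Solving gives a = −0.02626, b = −1.06652.
|∇z| = √(a²+b²) = 1.06684, so dip δ = arctan(1.06684) = 46.85°.
True thickness = vertical thickness × cos δ = 58.4 × cos 46.85° = 39.9 m.

39.9 m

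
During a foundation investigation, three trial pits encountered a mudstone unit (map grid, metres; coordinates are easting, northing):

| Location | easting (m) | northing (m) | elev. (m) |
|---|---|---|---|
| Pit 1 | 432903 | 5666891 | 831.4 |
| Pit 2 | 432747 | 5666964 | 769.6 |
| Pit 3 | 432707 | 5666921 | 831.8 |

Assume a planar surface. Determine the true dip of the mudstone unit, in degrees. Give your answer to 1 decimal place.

Two edge vectors: Pit 1→Pit 2 = (-156, 73, -61.8), Pit 1→Pit 3 = (-196, 30, 0.4).
Normal n = (Pit 1→Pit 2) × (Pit 1→Pit 3) = (1883.2, 12175.2, 9628).
So ∂z/∂easting = −n_x/n_z = −0.19560 and ∂z/∂northing = −n_y/n_z = −1.26456.
Gradient magnitude |∇z| = √(a² + b²) = √(0.03826 + 1.59912) = 1.27960.
True dip = arctan(1.27960) = 52.0°, dipping toward N (azimuth ≈ 009°).

52.0°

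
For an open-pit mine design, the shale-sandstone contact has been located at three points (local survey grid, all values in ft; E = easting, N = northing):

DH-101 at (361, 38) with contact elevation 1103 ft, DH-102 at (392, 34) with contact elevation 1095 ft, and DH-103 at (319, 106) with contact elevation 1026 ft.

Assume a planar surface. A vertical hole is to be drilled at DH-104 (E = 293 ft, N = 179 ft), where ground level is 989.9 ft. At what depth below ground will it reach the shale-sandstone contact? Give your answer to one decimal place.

54.9 ft

Let the plane be z = a·E + b·N + c.
DH-102−DH-101: 31a − 4b = −8;  DH-103−DH-101: −42a + 68b = −77.
Solving gives a = −0.43918, b = −1.40361.
Then c = 1103 − a·361 − b·38 = 1314.88.
At (293, 179): z_contact = −128.68 − 251.25 + 1314.88 = 934.96 ft.
Depth below ground = 989.9 − 934.96 = 54.9 ft.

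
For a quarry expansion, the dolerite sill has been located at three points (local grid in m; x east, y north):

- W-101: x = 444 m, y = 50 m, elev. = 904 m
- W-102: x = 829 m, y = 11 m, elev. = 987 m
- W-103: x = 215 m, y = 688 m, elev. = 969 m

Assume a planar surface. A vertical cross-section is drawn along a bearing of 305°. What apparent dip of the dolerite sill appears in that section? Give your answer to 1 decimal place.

Let the plane be z = a·x + b·y + c.
W-102−W-101: 385a − 39b = 83;  W-103−W-101: −229a + 638b = 65.
Solving gives a = 0.23443, b = 0.18603.
Unit vector along 305° is (sin 305°, cos 305°) = (-0.8192, 0.5736).
Slope in that direction = a·(-0.8192) + b·(0.5736) = −0.08533.
Apparent dip = arctan|0.08533| = 4.9° (true dip is 16.7°, so apparent ≤ true as expected).

4.9°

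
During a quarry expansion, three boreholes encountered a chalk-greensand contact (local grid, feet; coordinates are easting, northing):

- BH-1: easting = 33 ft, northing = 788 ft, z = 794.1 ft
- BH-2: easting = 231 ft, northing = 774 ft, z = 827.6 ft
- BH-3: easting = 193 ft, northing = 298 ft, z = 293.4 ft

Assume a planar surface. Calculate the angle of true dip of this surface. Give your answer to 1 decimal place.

48.5°

Let the plane be z = a·easting + b·northing + c.
BH-2−BH-1: 198a − 14b = 33.5;  BH-3−BH-1: 160a − 490b = −500.7.
Solving gives a = 0.24715, b = 1.10254.
Gradient magnitude |∇z| = √(a² + b²) = √(0.06108 + 1.21559) = 1.12990.
True dip = arctan(1.12990) = 48.5°, dipping toward SSW (azimuth ≈ 193°).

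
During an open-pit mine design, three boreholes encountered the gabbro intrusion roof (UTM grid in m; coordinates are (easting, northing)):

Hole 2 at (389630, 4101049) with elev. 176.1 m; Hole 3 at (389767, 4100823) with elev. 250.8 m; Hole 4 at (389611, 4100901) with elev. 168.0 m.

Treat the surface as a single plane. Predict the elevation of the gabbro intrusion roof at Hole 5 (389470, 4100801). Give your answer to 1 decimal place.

Two edge vectors: Hole 2→Hole 3 = (137, -226, 74.7), Hole 2→Hole 4 = (-19, -148, -8.1).
Normal n = (Hole 2→Hole 3) × (Hole 2→Hole 4) = (12886.2, -309.6, -24570).
So ∂z/∂E = −n_x/n_z = 0.524468864 and ∂z/∂N = −n_y/n_z = −0.012600733.
Intercept c from Hole 2: 176.1 − 204348.80 + 51676.22 = −152496.48.
At (389470, 4100801): z = 204264.9 − 51673.1 − 152496.48 = 95.3 m.

95.3 m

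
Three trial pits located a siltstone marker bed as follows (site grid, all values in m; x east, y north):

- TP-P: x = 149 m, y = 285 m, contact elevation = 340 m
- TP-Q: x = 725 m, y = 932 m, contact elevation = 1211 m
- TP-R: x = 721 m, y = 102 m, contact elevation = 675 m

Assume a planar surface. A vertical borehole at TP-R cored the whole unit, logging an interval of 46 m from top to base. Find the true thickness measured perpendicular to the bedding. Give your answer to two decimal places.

Let the plane be z = a·x + b·y + c.
TP-Q−TP-P: 576a + 647b = 871;  TP-R−TP-P: 572a − 183b = 335.
Solving gives a = 0.79105, b = 0.64197.
|∇z| = √(a²+b²) = 1.01877, so dip δ = arctan(1.01877) = 45.53°.
True thickness = vertical thickness × cos δ = 46 × cos 45.53° = 32.22 m.

32.22 m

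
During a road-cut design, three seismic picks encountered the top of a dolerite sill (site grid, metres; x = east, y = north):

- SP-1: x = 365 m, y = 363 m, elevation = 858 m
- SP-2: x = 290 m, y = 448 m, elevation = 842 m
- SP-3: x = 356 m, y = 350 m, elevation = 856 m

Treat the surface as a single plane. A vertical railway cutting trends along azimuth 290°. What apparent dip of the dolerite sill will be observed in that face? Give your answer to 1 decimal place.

Two edge vectors: SP-1→SP-2 = (-75, 85, -16), SP-1→SP-3 = (-9, -13, -2).
Normal n = (SP-1→SP-2) × (SP-1→SP-3) = (-378, -6, 1740).
So ∂z/∂x = −n_x/n_z = 0.21724 and ∂z/∂y = −n_y/n_z = 0.00345.
Unit vector along 290° is (sin 290°, cos 290°) = (-0.9397, 0.3420).
Slope in that direction = a·(-0.9397) + b·(0.3420) = −0.20296.
Apparent dip = arctan|0.20296| = 11.5° (true dip is 12.3°, so apparent ≤ true as expected).

11.5°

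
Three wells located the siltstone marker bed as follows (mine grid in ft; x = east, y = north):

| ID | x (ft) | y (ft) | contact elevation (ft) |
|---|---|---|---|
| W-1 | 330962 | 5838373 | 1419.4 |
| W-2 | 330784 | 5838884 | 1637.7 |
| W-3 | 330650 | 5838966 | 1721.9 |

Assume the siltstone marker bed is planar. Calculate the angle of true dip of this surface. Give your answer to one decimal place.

Two edge vectors: W-1→W-2 = (-178, 511, 218.3), W-1→W-3 = (-312, 593, 302.5).
Normal n = (W-1→W-2) × (W-1→W-3) = (25125.6, -14264.6, 53878).
So ∂z/∂x = −n_x/n_z = −0.46634 and ∂z/∂y = −n_y/n_z = 0.26476.
Gradient magnitude |∇z| = √(a² + b²) = √(0.21748 + 0.07010) = 0.53626.
True dip = arctan(0.53626) = 28.2°, dipping toward ESE (azimuth ≈ 120°).

28.2°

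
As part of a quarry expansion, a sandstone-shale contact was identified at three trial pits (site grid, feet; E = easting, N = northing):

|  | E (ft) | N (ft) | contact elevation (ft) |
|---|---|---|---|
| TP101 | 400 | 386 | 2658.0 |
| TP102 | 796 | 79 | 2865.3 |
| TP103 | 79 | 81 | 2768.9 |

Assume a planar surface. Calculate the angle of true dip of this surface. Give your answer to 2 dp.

Two edge vectors: TP101→TP102 = (396, -307, 207.3), TP101→TP103 = (-321, -305, 110.9).
Normal n = (TP101→TP102) × (TP101→TP103) = (29180.2, -110459.7, -219327).
So ∂z/∂E = −n_x/n_z = 0.13304 and ∂z/∂N = −n_y/n_z = −0.50363.
Gradient magnitude |∇z| = √(a² + b²) = √(0.01770 + 0.25364) = 0.52091.
True dip = arctan(0.52091) = 27.52°, dipping toward NNW (azimuth ≈ 345°).

27.52°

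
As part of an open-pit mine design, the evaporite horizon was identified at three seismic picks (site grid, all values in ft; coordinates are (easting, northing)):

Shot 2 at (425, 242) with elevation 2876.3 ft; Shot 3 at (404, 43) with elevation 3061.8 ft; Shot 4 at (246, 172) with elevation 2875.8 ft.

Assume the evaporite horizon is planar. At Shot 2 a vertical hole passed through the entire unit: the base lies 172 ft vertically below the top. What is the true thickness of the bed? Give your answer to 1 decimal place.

118.9 ft

Two edge vectors: Shot 2→Shot 3 = (-21, -199, 185.5), Shot 2→Shot 4 = (-179, -70, -0.5).
Normal n = (Shot 2→Shot 3) × (Shot 2→Shot 4) = (13084.5, -33215, -34151).
So ∂z/∂E = −n_x/n_z = 0.38314 and ∂z/∂N = −n_y/n_z = −0.97259.
|∇z| = √(a²+b²) = 1.04534, so dip δ = arctan(1.04534) = 46.27°.
True thickness = vertical thickness × cos δ = 172 × cos 46.27° = 118.9 ft.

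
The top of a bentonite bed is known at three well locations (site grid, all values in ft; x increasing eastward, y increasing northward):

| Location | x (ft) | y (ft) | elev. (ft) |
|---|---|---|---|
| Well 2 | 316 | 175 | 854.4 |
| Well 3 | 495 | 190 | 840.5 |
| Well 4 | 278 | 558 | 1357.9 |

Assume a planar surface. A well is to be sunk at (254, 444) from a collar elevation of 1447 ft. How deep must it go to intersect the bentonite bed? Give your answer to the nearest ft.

232 ft

Two edge vectors: Well 2→Well 3 = (179, 15, -13.9), Well 2→Well 4 = (-38, 383, 503.5).
Normal n = (Well 2→Well 3) × (Well 2→Well 4) = (12876.2, -89598.3, 69127).
So ∂z/∂x = −n_x/n_z = −0.18627 and ∂z/∂y = −n_y/n_z = 1.29614.
Intercept c from Well 2: 854.4 + 58.86 − 226.82 = 686.44.
At (254, 444): z_contact = −47.3 + 575.5 + 686.44 = 1214.6 ft.
Depth below ground = 1447 − 1214.6 = 232 ft.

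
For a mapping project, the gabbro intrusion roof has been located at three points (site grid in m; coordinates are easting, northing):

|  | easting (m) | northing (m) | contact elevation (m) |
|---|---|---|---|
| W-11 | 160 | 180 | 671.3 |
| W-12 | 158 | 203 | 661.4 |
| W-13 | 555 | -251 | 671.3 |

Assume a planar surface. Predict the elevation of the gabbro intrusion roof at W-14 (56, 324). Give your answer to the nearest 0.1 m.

Let the plane be z = a·easting + b·northing + c.
W-12−W-11: −2a + 23b = −9.9;  W-13−W-11: 395a − 431b = 0.
Solving gives a = −0.51890, b = −0.47556.
Then c = 671.3 − a·160 − b·180 = 839.92.
At (56, 324): z = −29.1 − 154.1 + 839.92 = 656.8 m.

656.8 m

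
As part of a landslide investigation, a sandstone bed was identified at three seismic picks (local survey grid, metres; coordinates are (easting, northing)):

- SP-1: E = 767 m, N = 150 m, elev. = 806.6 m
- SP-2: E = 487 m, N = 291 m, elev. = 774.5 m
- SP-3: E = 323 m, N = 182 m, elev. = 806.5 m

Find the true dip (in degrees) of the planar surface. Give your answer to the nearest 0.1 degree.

14.9°

Let the plane be z = a·E + b·N + c.
SP-2−SP-1: −280a + 141b = −32.1;  SP-3−SP-1: −444a + 32b = −0.1.
Solving gives a = −0.01889, b = −0.26516.
Gradient magnitude |∇z| = √(a² + b²) = √(0.00036 + 0.07031) = 0.26583.
True dip = arctan(0.26583) = 14.9°, dipping toward N (azimuth ≈ 004°).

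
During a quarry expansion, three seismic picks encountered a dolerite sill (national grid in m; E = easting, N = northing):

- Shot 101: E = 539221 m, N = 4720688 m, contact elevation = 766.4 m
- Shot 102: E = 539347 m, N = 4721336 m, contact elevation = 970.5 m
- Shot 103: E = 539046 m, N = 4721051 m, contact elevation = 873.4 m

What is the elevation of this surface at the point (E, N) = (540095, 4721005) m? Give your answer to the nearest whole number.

891 m

Two edge vectors: Shot 101→Shot 102 = (126, 648, 204.1), Shot 101→Shot 103 = (-175, 363, 107).
Normal n = (Shot 101→Shot 102) × (Shot 101→Shot 103) = (-4752.3, -49199.5, 159138).
So ∂z/∂E = −n_x/n_z = 0.02986276 and ∂z/∂N = −n_y/n_z = 0.30916249.
Intercept c from Shot 101: 766.4 − 16102.63 − 1459459.65 = −1474795.87.
At (540095, 4721005): z = 16128.7 + 1459557.7 − 1474795.87 = 890.5 m.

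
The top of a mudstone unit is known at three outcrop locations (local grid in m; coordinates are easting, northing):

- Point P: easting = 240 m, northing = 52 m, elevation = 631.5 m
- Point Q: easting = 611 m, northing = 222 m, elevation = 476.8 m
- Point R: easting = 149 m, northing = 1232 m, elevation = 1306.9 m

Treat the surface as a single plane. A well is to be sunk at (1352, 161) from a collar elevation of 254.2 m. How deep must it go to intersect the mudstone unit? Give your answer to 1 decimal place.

295.4 m

Let the plane be z = a·easting + b·northing + c.
Point Q−Point P: 371a + 170b = −154.7;  Point R−Point P: −91a + 1180b = 675.4.
Solving gives a = −0.656071, b = 0.521778.
Then c = 631.5 − a·240 − b·52 = 761.82.
At (1352, 161): z_contact = −887.01 + 84.01 + 761.82 = -41.18 m.
Depth below ground = 254.2 − (-41.18) = 295.4 m.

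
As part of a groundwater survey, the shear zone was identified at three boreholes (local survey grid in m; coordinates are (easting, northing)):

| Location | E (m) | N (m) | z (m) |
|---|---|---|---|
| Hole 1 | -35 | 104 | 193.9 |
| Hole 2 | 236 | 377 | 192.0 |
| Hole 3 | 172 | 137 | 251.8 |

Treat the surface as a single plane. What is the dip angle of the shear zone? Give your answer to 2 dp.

Let the plane be z = a·E + b·N + c.
Hole 2−Hole 1: 271a + 273b = −1.9;  Hole 3−Hole 1: 207a + 33b = 57.9.
Solving gives a = 0.33362, b = −0.33813.
Gradient magnitude |∇z| = √(a² + b²) = √(0.11130 + 0.11433) = 0.47501.
True dip = arctan(0.47501) = 25.41°, dipping toward NW (azimuth ≈ 315°).

25.41°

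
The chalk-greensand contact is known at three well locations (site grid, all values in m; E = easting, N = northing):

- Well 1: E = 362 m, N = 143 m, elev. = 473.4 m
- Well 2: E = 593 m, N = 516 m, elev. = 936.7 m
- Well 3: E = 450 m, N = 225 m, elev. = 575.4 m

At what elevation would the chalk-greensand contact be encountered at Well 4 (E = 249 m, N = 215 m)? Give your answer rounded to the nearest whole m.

562 m

Let the plane be z = a·E + b·N + c.
Well 2−Well 1: 231a + 373b = 463.3;  Well 3−Well 1: 88a + 82b = 102.
Solving gives a = 0.00399, b = 1.23962.
Then c = 473.4 − a·362 − b·143 = 294.69.
At (249, 215): z = 1.0 + 266.5 + 294.69 = 562.2 m.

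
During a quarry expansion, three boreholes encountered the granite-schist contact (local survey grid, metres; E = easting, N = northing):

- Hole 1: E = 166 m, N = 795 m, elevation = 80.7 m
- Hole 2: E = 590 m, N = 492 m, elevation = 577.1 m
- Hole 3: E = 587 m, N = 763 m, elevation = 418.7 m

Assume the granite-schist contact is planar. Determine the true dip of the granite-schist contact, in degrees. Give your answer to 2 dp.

Let the plane be z = a·E + b·N + c.
Hole 2−Hole 1: 424a − 303b = 496.4;  Hole 3−Hole 1: 421a − 32b = 338.
Solving gives a = 0.75906, b = −0.57610.
Gradient magnitude |∇z| = √(a² + b²) = √(0.57617 + 0.33189) = 0.95292.
True dip = arctan(0.95292) = 43.62°, dipping toward NW (azimuth ≈ 307°).

43.62°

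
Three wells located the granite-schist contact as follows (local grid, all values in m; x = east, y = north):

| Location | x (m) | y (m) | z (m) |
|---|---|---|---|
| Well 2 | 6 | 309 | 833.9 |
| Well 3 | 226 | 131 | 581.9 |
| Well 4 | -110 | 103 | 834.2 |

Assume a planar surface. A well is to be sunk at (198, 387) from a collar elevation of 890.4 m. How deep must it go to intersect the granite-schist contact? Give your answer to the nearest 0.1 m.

Two edge vectors: Well 2→Well 3 = (220, -178, -252), Well 2→Well 4 = (-116, -206, 0.3).
Normal n = (Well 2→Well 3) × (Well 2→Well 4) = (-51965.4, 29166, -65968).
So ∂z/∂x = −n_x/n_z = −0.78774 and ∂z/∂y = −n_y/n_z = 0.44212.
Intercept c from Well 2: 833.9 + 4.73 − 136.62 = 702.01.
At (198, 387): z_contact = −155.97 + 171.10 + 702.01 = 717.14 m.
Depth below ground = 890.4 − 717.14 = 173.3 m.

173.3 m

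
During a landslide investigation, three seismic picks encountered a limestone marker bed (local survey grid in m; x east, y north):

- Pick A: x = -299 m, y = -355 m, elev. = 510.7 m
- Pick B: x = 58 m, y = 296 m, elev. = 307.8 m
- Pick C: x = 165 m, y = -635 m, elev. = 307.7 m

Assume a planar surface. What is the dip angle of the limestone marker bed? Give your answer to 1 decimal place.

25.3°

Let the plane be z = a·x + b·y + c.
Pick B−Pick A: 357a + 651b = −202.9;  Pick C−Pick A: 464a − 280b = −203.
Solving gives a = −0.47003, b = −0.05391.
Gradient magnitude |∇z| = √(a² + b²) = √(0.22093 + 0.00291) = 0.47312.
True dip = arctan(0.47312) = 25.3°, dipping toward E (azimuth ≈ 083°).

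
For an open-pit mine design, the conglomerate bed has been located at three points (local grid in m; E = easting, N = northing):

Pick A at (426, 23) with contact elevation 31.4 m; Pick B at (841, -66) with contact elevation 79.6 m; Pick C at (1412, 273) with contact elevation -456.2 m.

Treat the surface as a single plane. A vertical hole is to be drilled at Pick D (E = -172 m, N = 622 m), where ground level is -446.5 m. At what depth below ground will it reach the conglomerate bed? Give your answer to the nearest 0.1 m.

205.8 m

Let the plane be z = a·E + b·N + c.
Pick B−Pick A: 415a − 89b = 48.2;  Pick C−Pick A: 986a + 250b = −487.6.
Solving gives a = −0.163685, b = −1.304825.
Then c = 31.4 − a·426 − b·23 = 131.14.
At (-172, 622): z_contact = 28.15 − 811.60 + 131.14 = -652.31 m.
Depth below ground = -446.5 − (-652.31) = 205.8 m.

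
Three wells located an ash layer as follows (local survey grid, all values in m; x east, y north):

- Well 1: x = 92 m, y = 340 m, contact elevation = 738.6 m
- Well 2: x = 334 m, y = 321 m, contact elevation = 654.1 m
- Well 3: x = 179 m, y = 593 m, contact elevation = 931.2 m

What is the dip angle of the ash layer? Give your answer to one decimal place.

Two edge vectors: Well 1→Well 2 = (242, -19, -84.5), Well 1→Well 3 = (87, 253, 192.6).
Normal n = (Well 1→Well 2) × (Well 1→Well 3) = (17719.1, -53960.7, 62879).
So ∂z/∂x = −n_x/n_z = −0.28180 and ∂z/∂y = −n_y/n_z = 0.85817.
Gradient magnitude |∇z| = √(a² + b²) = √(0.07941 + 0.73645) = 0.90325.
True dip = arctan(0.90325) = 42.1°, dipping toward SSE (azimuth ≈ 162°).

42.1°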